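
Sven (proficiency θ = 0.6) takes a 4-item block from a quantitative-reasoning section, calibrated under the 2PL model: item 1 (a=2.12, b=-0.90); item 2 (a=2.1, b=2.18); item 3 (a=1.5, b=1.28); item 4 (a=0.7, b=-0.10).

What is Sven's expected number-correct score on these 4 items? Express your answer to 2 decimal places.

1.88

P(θ) = 1 / (1 + exp(−a(θ − b)))
P_1 = 1/(1+e^{-3.1800}) = 0.9601
P_2 = 1/(1+e^{3.3180}) = 0.0350
P_3 = 1/(1+e^{1.0200}) = 0.2650
P_4 = 1/(1+e^{-0.4900}) = 0.6201
E[score] = 0.9601 + 0.0350 + 0.2650 + 0.6201 = 1.8802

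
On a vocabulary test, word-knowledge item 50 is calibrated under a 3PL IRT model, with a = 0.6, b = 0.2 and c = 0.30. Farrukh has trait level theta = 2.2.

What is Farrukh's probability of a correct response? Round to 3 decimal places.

0.838

P(theta) = c + (1 − c) · 1 / (1 + exp(−a(theta − b)))
Exponent: 0.6 × (2.2 − 0.2) = 1.2000
1/(1 + e^{-1.2000}) = 0.7685
P = 0.30 + 0.70 × 0.7685 = 0.8380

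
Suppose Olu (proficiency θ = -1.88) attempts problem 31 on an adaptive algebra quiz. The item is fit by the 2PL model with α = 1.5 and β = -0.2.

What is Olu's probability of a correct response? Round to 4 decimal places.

0.0745

P(θ) = 1 / (1 + exp(−α(θ − β)))
Exponent: 1.5 × (-1.88 − (-0.2)) = -2.5200
1/(1 + e^{2.5200}) = 0.0745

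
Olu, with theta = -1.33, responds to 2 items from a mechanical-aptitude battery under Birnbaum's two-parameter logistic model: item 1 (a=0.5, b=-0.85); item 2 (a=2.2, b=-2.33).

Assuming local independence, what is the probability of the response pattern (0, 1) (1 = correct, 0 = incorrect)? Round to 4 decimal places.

P(theta) = 1 / (1 + exp(−a(theta − b)))
P_1 = 1/(1+e^{0.2400}) = 0.4403
P_2 = 1/(1+e^{-2.2000}) = 0.9002
L = (1−P_1) × P_2 = 0.5597 × 0.9002 = 0.50388

0.5039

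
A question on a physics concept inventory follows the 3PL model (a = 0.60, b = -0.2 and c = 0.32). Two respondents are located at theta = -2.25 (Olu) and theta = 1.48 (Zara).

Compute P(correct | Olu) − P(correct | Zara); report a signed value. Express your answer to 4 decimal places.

P(theta) = c + (1 − c) · 1 / (1 + exp(−a(theta − b)))
P(Olu) = 0.4738  [exponent -1.2300]
P(Zara) = 0.8182  [exponent 1.0080]
Difference = 0.4738 − 0.8182 = -0.3444

-0.3444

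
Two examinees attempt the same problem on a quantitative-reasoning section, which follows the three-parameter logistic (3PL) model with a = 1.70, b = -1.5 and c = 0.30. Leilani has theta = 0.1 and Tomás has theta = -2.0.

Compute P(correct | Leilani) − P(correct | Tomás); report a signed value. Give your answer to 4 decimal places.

0.4471

P(theta) = c + (1 − c) · 1 / (1 + exp(−a(theta − b)))
P(Leilani) = 0.9567  [exponent 2.7200]
P(Tomás) = 0.5096  [exponent -0.8500]
Difference = 0.9567 − 0.5096 = 0.4471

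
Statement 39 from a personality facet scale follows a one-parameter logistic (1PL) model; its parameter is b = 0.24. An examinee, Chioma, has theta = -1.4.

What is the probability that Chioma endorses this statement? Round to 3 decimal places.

0.162

P(theta) = 1 / (1 + exp(−(theta − b)))
Exponent: (-1.4 − 0.24) = -1.6400
1/(1 + e^{1.6400}) = 0.1625
P = 0.1625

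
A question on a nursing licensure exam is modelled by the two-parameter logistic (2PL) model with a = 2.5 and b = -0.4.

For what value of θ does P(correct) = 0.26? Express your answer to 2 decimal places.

-0.82

P(θ) = 1 / (1 + exp(−a(θ − b)))
logit = ln(0.2600/0.7400) = -1.0460
θ = b + logit/(a) = -0.4 + (-1.0460)/2.5000 = -0.8184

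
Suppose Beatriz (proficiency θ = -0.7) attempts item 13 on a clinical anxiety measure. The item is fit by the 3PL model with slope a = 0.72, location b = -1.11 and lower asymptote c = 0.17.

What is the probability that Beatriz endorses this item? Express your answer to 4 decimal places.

0.6458

P(θ) = c + (1 − c) · 1 / (1 + exp(−a(θ − b)))
Exponent: 0.72 × (-0.7 − (-1.11)) = 0.2952
1/(1 + e^{-0.2952}) = 0.5733
P = 0.17 + 0.83 × 0.5733 = 0.6458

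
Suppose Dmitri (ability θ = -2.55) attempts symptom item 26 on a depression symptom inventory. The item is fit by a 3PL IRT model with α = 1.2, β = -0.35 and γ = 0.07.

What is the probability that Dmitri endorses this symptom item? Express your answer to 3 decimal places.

P(θ) = γ + (1 − γ) · 1 / (1 + exp(−α(θ − β)))
Exponent: 1.2 × (-2.55 − (-0.35)) = -2.6400
1/(1 + e^{2.6400}) = 0.0666
P = 0.07 + 0.93 × 0.0666 = 0.1319

0.132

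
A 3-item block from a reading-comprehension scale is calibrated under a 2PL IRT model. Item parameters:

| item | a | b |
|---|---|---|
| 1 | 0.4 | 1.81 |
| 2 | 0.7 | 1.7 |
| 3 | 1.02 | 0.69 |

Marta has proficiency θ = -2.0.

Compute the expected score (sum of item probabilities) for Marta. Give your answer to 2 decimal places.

0.31

P(θ) = 1 / (1 + exp(−a(θ − b)))
P_1 = 1/(1+e^{1.5240}) = 0.1789
P_2 = 1/(1+e^{2.5900}) = 0.0698
P_3 = 1/(1+e^{2.7438}) = 0.0604
E[score] = 0.1789 + 0.0698 + 0.0604 = 0.3091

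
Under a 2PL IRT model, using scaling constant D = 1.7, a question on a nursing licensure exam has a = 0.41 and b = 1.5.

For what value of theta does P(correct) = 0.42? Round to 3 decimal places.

1.037

P(theta) = 1 / (1 + exp(−D·a(theta − b)))
logit = ln(0.4200/0.5800) = -0.3228
theta = b + logit/(1.7·a) = 1.5 + (-0.3228)/0.6970 = 1.0369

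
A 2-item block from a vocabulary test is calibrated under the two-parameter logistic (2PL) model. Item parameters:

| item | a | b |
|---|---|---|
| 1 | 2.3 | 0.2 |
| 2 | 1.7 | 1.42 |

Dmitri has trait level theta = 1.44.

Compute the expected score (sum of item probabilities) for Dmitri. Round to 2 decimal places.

P(theta) = 1 / (1 + exp(−a(theta − b)))
P_1 = 1/(1+e^{-2.8520}) = 0.9454
P_2 = 1/(1+e^{-0.0340}) = 0.5085
E[score] = 0.9454 + 0.5085 = 1.4539

1.45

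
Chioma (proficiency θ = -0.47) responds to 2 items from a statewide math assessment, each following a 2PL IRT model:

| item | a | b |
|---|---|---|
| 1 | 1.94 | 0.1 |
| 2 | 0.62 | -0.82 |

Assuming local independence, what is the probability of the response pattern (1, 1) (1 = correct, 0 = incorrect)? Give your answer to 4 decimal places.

0.1378

P(θ) = 1 / (1 + exp(−a(θ − b)))
P_1 = 1/(1+e^{1.1058}) = 0.2487
P_2 = 1/(1+e^{-0.2170}) = 0.5540
L = P_1 × P_2 = 0.2487 × 0.5540 = 0.13776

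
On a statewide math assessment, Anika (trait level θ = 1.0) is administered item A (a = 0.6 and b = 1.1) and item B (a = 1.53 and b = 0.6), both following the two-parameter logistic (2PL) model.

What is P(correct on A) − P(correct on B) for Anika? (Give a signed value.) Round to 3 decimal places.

-0.163

P(θ) = 1 / (1 + exp(−a(θ − b)))
P_A = 0.4850
P_B = 0.6484
P_A − P_B = -0.1634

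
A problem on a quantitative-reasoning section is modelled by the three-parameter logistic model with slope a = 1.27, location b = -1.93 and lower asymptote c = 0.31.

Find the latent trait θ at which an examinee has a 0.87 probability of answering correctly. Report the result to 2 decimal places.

P(θ) = c + (1 − c) · 1 / (1 + exp(−a(θ − b)))
Remove guessing floor: (0.87 − 0.31)/(1 − 0.31) = 0.8116
logit = ln(0.8116/0.1884) = 1.4604
θ = b + logit/(a) = -1.93 + 1.4604/1.2700 = -0.7801

-0.78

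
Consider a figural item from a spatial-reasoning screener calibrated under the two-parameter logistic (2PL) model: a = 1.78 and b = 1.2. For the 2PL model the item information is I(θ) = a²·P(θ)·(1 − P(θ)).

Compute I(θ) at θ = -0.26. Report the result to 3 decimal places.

0.204

P = 1/(1+e^{2.5988}) = 0.0692
P(1−P) = 0.0692 × 0.9308 = 0.0644
I = a² × P(1−P) = 1.78² × 0.0644 = 0.20412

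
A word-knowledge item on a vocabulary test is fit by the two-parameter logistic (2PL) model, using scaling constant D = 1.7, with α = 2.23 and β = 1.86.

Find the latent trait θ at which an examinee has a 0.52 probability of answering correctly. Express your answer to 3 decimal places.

1.881

P(θ) = 1 / (1 + exp(−D·α(θ − β)))
logit = ln(0.5200/0.4800) = 0.0800
θ = β + logit/(1.7·α) = 1.86 + 0.0800/3.7910 = 1.8811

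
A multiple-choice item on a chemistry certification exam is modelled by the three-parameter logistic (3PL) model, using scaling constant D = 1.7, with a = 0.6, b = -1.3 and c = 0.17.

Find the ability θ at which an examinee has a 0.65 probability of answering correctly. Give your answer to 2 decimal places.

P(θ) = c + (1 − c) · 1 / (1 + exp(−D·a(θ − b)))
Remove guessing floor: (0.65 − 0.17)/(1 − 0.17) = 0.5783
logit = ln(0.5783/0.4217) = 0.3159
θ = b + logit/(1.7·a) = -1.3 + 0.3159/1.0200 = -0.9903

-0.99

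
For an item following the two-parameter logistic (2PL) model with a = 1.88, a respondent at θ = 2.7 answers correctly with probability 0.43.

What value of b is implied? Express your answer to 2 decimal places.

2.85

P(θ) = 1 / (1 + exp(−a(θ − b)))
logit(0.43) = ln(0.43/0.57) = -0.2819
b = θ − logit/(a) = 2.7 − (-0.2819)/1.8800 = 2.8499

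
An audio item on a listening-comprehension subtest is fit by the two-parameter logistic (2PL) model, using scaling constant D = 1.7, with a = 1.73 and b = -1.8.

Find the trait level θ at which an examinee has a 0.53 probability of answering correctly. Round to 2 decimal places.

-1.76

P(θ) = 1 / (1 + exp(−D·a(θ − b)))
logit = ln(0.5300/0.4700) = 0.1201
θ = b + logit/(1.7·a) = -1.8 + 0.1201/2.9410 = -1.7591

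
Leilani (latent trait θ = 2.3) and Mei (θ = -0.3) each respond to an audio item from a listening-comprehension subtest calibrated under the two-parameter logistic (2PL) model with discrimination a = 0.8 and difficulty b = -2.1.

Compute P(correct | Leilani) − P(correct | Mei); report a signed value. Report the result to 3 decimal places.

0.163

P(θ) = 1 / (1 + exp(−a(θ − b)))
P(Leilani) = 0.9713  [exponent 3.5200]
P(Mei) = 0.8085  [exponent 1.4400]
Difference = 0.9713 − 0.8085 = 0.1628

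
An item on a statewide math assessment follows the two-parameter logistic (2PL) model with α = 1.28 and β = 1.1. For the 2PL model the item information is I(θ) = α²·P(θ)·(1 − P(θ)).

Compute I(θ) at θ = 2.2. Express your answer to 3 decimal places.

P = 1/(1+e^{-1.4080}) = 0.8035
P(1−P) = 0.8035 × 0.1965 = 0.1579
I = α² × P(1−P) = 1.28² × 0.1579 = 0.25873

0.259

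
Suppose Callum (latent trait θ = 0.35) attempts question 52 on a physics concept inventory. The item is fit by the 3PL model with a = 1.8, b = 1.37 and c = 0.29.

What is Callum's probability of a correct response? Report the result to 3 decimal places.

0.388

P(θ) = c + (1 − c) · 1 / (1 + exp(−a(θ − b)))
Exponent: 1.8 × (0.35 − 1.37) = -1.8360
1/(1 + e^{1.8360}) = 0.1375
P = 0.29 + 0.71 × 0.1375 = 0.3876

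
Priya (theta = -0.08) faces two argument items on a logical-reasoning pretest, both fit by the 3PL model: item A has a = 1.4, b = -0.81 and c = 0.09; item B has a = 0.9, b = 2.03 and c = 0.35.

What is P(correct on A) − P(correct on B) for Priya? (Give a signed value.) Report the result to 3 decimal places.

P(theta) = c + (1 − c) · 1 / (1 + exp(−a(theta − b)))
P_A = 0.7592
P_B = 0.4346
P_A − P_B = 0.3245

0.325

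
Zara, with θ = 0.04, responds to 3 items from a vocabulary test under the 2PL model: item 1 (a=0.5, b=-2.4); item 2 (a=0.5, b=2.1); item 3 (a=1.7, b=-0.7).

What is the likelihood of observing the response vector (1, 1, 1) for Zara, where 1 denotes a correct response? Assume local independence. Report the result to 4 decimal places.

0.1582

P(θ) = 1 / (1 + exp(−a(θ − b)))
P_1 = 1/(1+e^{-1.2200}) = 0.7721
P_2 = 1/(1+e^{1.0300}) = 0.2631
P_3 = 1/(1+e^{-1.2580}) = 0.7787
L = P_1 × P_2 × P_3 = 0.7721 × 0.2631 × 0.7787 = 0.15816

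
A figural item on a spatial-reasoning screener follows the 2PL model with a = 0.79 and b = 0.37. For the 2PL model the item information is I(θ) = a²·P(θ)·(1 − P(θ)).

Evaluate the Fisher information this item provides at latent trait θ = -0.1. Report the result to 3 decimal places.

0.151

P = 1/(1+e^{0.3713}) = 0.4082
P(1−P) = 0.4082 × 0.5918 = 0.2416
I = a² × P(1−P) = 0.79² × 0.2416 = 0.15077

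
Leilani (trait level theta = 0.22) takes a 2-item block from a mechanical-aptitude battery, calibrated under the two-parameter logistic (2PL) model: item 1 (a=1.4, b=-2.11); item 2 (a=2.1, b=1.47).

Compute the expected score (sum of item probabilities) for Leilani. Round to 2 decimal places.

P(theta) = 1 / (1 + exp(−a(theta − b)))
P_1 = 1/(1+e^{-3.2620}) = 0.9631
P_2 = 1/(1+e^{2.6250}) = 0.0675
E[score] = 0.9631 + 0.0675 = 1.0306

1.03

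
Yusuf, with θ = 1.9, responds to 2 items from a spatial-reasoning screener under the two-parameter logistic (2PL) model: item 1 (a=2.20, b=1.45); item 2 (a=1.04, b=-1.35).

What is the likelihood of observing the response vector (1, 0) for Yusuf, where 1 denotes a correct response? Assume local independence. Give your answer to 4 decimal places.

P(θ) = 1 / (1 + exp(−a(θ − b)))
P_1 = 1/(1+e^{-0.9900}) = 0.7291
P_2 = 1/(1+e^{-3.3800}) = 0.9671
L = P_1 × (1−P_2) = 0.7291 × 0.0329 = 0.02401

0.0240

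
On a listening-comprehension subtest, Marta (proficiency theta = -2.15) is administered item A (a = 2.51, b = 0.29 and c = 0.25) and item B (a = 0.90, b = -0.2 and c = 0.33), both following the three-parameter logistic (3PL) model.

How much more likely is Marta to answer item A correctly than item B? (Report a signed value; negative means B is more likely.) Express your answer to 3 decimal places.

P(theta) = c + (1 − c) · 1 / (1 + exp(−a(theta − b)))
P_A = 0.2516
P_B = 0.4288
P_A − P_B = -0.1771

-0.177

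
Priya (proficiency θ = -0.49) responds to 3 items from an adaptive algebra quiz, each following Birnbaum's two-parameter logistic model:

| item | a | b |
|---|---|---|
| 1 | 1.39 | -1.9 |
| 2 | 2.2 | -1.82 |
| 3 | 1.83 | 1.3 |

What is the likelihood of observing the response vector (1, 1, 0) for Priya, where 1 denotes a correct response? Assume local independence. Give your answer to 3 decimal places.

P(θ) = 1 / (1 + exp(−a(θ − b)))
P_1 = 1/(1+e^{-1.9599}) = 0.8765
P_2 = 1/(1+e^{-2.9260}) = 0.9491
P_3 = 1/(1+e^{3.2757}) = 0.0364
L = P_1 × P_2 × (1−P_3) = 0.8765 × 0.9491 × 0.9636 = 0.80163

0.802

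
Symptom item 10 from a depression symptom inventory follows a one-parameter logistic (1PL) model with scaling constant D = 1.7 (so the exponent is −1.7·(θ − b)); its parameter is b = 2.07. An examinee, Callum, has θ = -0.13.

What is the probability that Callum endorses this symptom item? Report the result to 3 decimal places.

P(θ) = 1 / (1 + exp(−D·(θ − b)))
Exponent: 1.7 × (-0.13 − 2.07) = -3.7400
1/(1 + e^{3.7400}) = 0.0232
P = 0.0232

0.023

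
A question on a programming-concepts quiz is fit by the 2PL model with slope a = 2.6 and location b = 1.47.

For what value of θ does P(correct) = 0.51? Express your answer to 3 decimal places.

P(θ) = 1 / (1 + exp(−a(θ − b)))
logit = ln(0.5100/0.4900) = 0.0400
θ = b + logit/(a) = 1.47 + 0.0400/2.6000 = 1.4854

1.485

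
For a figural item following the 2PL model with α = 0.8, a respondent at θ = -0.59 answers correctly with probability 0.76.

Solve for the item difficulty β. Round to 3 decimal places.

-2.031

P(θ) = 1 / (1 + exp(−α(θ − β)))
logit(0.76) = ln(0.76/0.24) = 1.1527
β = θ − logit/(α) = -0.59 − 1.1527/0.8000 = -2.0308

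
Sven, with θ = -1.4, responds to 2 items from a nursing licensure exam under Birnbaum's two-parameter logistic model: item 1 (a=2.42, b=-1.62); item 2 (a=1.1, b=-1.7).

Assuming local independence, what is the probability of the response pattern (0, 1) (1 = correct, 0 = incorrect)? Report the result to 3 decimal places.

P(θ) = 1 / (1 + exp(−a(θ − b)))
P_1 = 1/(1+e^{-0.5324}) = 0.6300
P_2 = 1/(1+e^{-0.3300}) = 0.5818
L = (1−P_1) × P_2 = 0.3700 × 0.5818 = 0.21523

0.215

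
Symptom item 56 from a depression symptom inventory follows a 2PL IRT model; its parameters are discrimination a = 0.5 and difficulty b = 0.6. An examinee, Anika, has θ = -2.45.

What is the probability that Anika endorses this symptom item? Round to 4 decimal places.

P(θ) = 1 / (1 + exp(−a(θ − b)))
Exponent: 0.5 × (-2.45 − 0.6) = -1.5250
1/(1 + e^{1.5250}) = 0.1787

0.1787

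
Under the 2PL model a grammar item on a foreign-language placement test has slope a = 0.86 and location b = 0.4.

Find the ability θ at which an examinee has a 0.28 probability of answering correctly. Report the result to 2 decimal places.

-0.70

P(θ) = 1 / (1 + exp(−a(θ − b)))
logit = ln(0.2800/0.7200) = -0.9445
θ = b + logit/(a) = 0.4 + (-0.9445)/0.8600 = -0.6982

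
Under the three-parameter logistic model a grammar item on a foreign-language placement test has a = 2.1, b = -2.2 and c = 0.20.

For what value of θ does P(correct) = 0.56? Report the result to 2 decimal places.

-2.30

P(θ) = c + (1 − c) · 1 / (1 + exp(−a(θ − b)))
Remove guessing floor: (0.56 − 0.20)/(1 − 0.20) = 0.4500
logit = ln(0.4500/0.5500) = -0.2007
θ = b + logit/(a) = -2.2 + (-0.2007)/2.1000 = -2.2956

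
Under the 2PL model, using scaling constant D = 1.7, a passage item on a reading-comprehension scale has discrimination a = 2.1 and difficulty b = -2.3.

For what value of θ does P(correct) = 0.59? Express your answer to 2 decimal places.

-2.20

P(θ) = 1 / (1 + exp(−D·a(θ − b)))
logit = ln(0.5900/0.4100) = 0.3640
θ = b + logit/(1.7·a) = -2.3 + 0.3640/3.5700 = -2.1980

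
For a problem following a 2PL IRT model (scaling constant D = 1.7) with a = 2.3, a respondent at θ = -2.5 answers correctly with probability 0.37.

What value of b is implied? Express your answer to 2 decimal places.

-2.36

P(θ) = 1 / (1 + exp(−D·a(θ − b)))
logit(0.37) = ln(0.37/0.63) = -0.5322
b = θ − logit/(1.7·a) = -2.5 − (-0.5322)/3.9100 = -2.3639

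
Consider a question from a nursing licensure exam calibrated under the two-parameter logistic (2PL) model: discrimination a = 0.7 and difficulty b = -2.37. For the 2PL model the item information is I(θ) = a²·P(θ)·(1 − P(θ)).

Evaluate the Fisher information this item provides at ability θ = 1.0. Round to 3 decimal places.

P = 1/(1+e^{-2.3590}) = 0.9136
P(1−P) = 0.9136 × 0.0864 = 0.0789
I = a² × P(1−P) = 0.7² × 0.0789 = 0.03866

0.039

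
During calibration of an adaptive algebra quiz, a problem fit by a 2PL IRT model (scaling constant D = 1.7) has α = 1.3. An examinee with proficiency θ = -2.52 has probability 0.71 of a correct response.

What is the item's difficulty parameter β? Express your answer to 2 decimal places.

P(θ) = 1 / (1 + exp(−D·α(θ − β)))
logit(0.71) = ln(0.71/0.29) = 0.8954
β = θ − logit/(1.7·α) = -2.52 − 0.8954/2.2100 = -2.9252

-2.93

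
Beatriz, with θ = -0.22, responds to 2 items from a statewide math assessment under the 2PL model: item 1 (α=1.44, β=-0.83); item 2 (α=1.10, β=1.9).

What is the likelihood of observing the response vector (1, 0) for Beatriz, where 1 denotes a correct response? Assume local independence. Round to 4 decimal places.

0.6440

P(θ) = 1 / (1 + exp(−α(θ − β)))
P_1 = 1/(1+e^{-0.8784}) = 0.7065
P_2 = 1/(1+e^{2.3320}) = 0.0885
L = P_1 × (1−P_2) = 0.7065 × 0.9115 = 0.64396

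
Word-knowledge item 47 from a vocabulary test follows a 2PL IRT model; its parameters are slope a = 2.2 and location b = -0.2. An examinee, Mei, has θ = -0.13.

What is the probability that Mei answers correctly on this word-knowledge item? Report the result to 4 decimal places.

P(θ) = 1 / (1 + exp(−a(θ − b)))
Exponent: 2.2 × (-0.13 − (-0.2)) = 0.1540
1/(1 + e^{-0.1540}) = 0.5384

0.5384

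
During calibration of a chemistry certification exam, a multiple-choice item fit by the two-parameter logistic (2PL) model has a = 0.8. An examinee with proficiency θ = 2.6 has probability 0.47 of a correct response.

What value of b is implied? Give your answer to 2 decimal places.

P(θ) = 1 / (1 + exp(−a(θ − b)))
logit(0.47) = ln(0.47/0.53) = -0.1201
b = θ − logit/(a) = 2.6 − (-0.1201)/0.8000 = 2.7502

2.75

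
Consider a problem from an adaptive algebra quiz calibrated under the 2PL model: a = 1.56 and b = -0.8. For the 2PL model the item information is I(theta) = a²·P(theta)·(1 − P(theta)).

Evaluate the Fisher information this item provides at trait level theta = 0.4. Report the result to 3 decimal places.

0.281

P = 1/(1+e^{-1.8720}) = 0.8667
P(1−P) = 0.8667 × 0.1333 = 0.1155
I = a² × P(1−P) = 1.56² × 0.1155 = 0.28118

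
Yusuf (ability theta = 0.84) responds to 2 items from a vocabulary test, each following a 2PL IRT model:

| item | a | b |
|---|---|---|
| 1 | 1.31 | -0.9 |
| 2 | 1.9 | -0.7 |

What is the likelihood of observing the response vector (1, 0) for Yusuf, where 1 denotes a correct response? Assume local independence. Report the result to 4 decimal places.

P(theta) = 1 / (1 + exp(−a(theta − b)))
P_1 = 1/(1+e^{-2.2794}) = 0.9072
P_2 = 1/(1+e^{-2.9260}) = 0.9491
L = P_1 × (1−P_2) = 0.9072 × 0.0509 = 0.04616

0.0462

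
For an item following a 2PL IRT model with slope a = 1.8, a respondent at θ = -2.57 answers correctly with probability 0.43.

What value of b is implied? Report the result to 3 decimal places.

P(θ) = 1 / (1 + exp(−a(θ − b)))
logit(0.43) = ln(0.43/0.57) = -0.2819
b = θ − logit/(a) = -2.57 − (-0.2819)/1.8000 = -2.4134

-2.413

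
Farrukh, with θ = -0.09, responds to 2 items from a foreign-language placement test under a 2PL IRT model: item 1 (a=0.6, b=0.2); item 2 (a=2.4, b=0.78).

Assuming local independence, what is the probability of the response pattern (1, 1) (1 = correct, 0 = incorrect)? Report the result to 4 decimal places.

0.0503

P(θ) = 1 / (1 + exp(−a(θ − b)))
P_1 = 1/(1+e^{0.1740}) = 0.4566
P_2 = 1/(1+e^{2.0880}) = 0.1103
L = P_1 × P_2 = 0.4566 × 0.1103 = 0.05035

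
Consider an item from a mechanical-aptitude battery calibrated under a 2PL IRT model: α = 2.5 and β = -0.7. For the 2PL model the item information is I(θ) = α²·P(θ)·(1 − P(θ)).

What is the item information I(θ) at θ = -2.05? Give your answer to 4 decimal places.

0.1999

P = 1/(1+e^{3.3750}) = 0.0331
P(1−P) = 0.0331 × 0.9669 = 0.0320
I = α² × P(1−P) = 2.5² × 0.0320 = 0.19995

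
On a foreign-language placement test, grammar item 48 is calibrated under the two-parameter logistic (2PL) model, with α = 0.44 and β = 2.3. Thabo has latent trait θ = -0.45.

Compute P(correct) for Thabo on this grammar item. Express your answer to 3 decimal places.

0.230

P(θ) = 1 / (1 + exp(−α(θ − β)))
Exponent: 0.44 × (-0.45 − 2.3) = -1.2100
1/(1 + e^{1.2100}) = 0.2297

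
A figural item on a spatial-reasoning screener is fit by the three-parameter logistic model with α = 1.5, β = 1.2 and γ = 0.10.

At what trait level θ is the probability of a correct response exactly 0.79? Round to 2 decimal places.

P(θ) = γ + (1 − γ) · 1 / (1 + exp(−α(θ − β)))
Remove guessing floor: (0.79 − 0.10)/(1 − 0.10) = 0.7667
logit = ln(0.7667/0.2333) = 1.1896
θ = β + logit/(α) = 1.2 + 1.1896/1.5000 = 1.9931

1.99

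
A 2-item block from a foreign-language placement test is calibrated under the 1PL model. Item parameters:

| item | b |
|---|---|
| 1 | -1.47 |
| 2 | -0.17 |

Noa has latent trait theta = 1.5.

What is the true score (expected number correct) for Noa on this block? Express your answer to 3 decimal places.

1.793

P(theta) = 1 / (1 + exp(−(theta − b)))
P_1 = 1/(1+e^{-2.9700}) = 0.9512
P_2 = 1/(1+e^{-1.6700}) = 0.8416
E[score] = 0.9512 + 0.8416 = 1.7928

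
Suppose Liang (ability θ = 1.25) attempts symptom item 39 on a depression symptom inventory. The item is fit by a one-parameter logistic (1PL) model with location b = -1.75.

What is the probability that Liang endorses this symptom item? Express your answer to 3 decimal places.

P(θ) = 1 / (1 + exp(−(θ − b)))
Exponent: (1.25 − (-1.75)) = 3.0000
1/(1 + e^{-3.0000}) = 0.9526
P = 0.9526

0.953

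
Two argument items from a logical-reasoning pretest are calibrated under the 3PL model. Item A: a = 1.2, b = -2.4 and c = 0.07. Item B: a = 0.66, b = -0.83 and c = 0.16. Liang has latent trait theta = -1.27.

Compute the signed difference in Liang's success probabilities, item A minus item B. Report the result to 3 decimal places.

P(theta) = c + (1 − c) · 1 / (1 + exp(−a(theta − b)))
P_A = 0.8095
P_B = 0.5194
P_A − P_B = 0.2900

0.290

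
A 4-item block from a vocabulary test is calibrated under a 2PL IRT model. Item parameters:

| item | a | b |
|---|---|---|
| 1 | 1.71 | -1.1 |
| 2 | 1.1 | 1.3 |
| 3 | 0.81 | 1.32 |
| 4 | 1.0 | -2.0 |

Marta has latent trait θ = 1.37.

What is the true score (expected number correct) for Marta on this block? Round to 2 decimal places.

2.98

P(θ) = 1 / (1 + exp(−a(θ − b)))
P_1 = 1/(1+e^{-4.2237}) = 0.9856
P_2 = 1/(1+e^{-0.0770}) = 0.5192
P_3 = 1/(1+e^{-0.0405}) = 0.5101
P_4 = 1/(1+e^{-3.3700}) = 0.9668
E[score] = 0.9856 + 0.5192 + 0.5101 + 0.9668 = 2.9817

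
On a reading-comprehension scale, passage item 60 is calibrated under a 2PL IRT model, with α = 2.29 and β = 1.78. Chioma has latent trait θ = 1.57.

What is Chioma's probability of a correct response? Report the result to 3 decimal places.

P(θ) = 1 / (1 + exp(−α(θ − β)))
Exponent: 2.29 × (1.57 − 1.78) = -0.4809
1/(1 + e^{0.4809}) = 0.3820

0.382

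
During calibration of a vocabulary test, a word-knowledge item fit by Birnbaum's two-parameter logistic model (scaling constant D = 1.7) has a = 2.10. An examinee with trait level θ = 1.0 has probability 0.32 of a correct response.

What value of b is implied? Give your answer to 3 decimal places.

P(θ) = 1 / (1 + exp(−D·a(θ − b)))
logit(0.32) = ln(0.32/0.68) = -0.7538
b = θ − logit/(1.7·a) = 1.0 − (-0.7538)/3.5700 = 1.2111

1.211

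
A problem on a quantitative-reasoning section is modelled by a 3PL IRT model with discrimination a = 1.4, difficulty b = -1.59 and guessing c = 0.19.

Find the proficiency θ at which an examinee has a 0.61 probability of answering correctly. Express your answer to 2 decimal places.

P(θ) = c + (1 − c) · 1 / (1 + exp(−a(θ − b)))
Remove guessing floor: (0.61 − 0.19)/(1 − 0.19) = 0.5185
logit = ln(0.5185/0.4815) = 0.0741
θ = b + logit/(a) = -1.59 + 0.0741/1.4000 = -1.5371

-1.54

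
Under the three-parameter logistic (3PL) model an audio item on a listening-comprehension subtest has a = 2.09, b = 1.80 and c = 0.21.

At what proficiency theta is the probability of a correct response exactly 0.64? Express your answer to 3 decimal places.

1.885

P(theta) = c + (1 − c) · 1 / (1 + exp(−a(theta − b)))
Remove guessing floor: (0.64 − 0.21)/(1 − 0.21) = 0.5443
logit = ln(0.5443/0.4557) = 0.1777
theta = b + logit/(a) = 1.80 + 0.1777/2.0900 = 1.8850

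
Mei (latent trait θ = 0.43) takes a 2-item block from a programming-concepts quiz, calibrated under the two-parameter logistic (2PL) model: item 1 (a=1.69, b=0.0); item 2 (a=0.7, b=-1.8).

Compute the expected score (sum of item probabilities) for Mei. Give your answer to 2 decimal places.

1.50

P(θ) = 1 / (1 + exp(−a(θ − b)))
P_1 = 1/(1+e^{-0.7267}) = 0.6741
P_2 = 1/(1+e^{-1.5610}) = 0.8265
E[score] = 0.6741 + 0.8265 = 1.5006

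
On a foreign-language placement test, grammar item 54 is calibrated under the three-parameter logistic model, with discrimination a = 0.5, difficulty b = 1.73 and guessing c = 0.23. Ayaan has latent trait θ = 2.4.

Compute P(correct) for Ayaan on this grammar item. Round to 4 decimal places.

0.6789

P(θ) = c + (1 − c) · 1 / (1 + exp(−a(θ − b)))
Exponent: 0.5 × (2.4 − 1.73) = 0.3350
1/(1 + e^{-0.3350}) = 0.5830
P = 0.23 + 0.77 × 0.5830 = 0.6789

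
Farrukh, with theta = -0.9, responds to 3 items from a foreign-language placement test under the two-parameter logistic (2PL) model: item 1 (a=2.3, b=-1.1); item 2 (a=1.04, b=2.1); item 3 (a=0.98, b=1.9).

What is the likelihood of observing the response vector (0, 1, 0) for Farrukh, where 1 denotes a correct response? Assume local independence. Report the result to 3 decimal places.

0.015

P(theta) = 1 / (1 + exp(−a(theta − b)))
P_1 = 1/(1+e^{-0.4600}) = 0.6130
P_2 = 1/(1+e^{3.1200}) = 0.0423
P_3 = 1/(1+e^{2.7440}) = 0.0604
L = (1−P_1) × P_2 × (1−P_3) = 0.3870 × 0.0423 × 0.9396 = 0.01538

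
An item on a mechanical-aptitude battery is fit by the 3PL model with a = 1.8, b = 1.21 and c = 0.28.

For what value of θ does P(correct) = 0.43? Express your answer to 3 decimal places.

P(θ) = c + (1 − c) · 1 / (1 + exp(−a(θ − b)))
Remove guessing floor: (0.43 − 0.28)/(1 − 0.28) = 0.2083
logit = ln(0.2083/0.7917) = -1.3350
θ = b + logit/(a) = 1.21 + (-1.3350)/1.8000 = 0.4683

0.468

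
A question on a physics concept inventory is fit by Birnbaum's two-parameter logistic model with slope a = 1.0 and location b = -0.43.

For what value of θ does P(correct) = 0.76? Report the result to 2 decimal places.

P(θ) = 1 / (1 + exp(−a(θ − b)))
logit = ln(0.7600/0.2400) = 1.1527
θ = b + logit/(a) = -0.43 + 1.1527/1.0000 = 0.7227

0.72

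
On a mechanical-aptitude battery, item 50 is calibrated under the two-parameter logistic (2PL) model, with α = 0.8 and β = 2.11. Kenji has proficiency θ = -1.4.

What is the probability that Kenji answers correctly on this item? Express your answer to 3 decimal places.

P(θ) = 1 / (1 + exp(−α(θ − β)))
Exponent: 0.8 × (-1.4 − 2.11) = -2.8080
1/(1 + e^{2.8080}) = 0.0569

0.057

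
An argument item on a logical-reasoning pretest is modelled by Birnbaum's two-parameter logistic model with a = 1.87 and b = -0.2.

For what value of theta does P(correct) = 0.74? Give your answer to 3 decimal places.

P(theta) = 1 / (1 + exp(−a(theta − b)))
logit = ln(0.7400/0.2600) = 1.0460
theta = b + logit/(a) = -0.2 + 1.0460/1.8700 = 0.3593

0.359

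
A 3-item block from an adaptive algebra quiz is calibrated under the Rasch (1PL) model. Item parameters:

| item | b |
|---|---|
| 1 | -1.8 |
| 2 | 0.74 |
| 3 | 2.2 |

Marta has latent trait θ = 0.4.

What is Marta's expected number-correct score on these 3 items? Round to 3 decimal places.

1.458

P(θ) = 1 / (1 + exp(−(θ − b)))
P_1 = 1/(1+e^{-2.2000}) = 0.9002
P_2 = 1/(1+e^{0.3400}) = 0.4158
P_3 = 1/(1+e^{1.8000}) = 0.1419
E[score] = 0.9002 + 0.4158 + 0.1419 = 1.4579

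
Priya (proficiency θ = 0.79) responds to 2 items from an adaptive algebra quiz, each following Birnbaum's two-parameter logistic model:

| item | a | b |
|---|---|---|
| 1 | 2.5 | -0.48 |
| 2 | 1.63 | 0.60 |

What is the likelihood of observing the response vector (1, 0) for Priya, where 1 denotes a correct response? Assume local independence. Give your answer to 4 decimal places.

P(θ) = 1 / (1 + exp(−a(θ − b)))
P_1 = 1/(1+e^{-3.1750}) = 0.9599
P_2 = 1/(1+e^{-0.3097}) = 0.5768
L = P_1 × (1−P_2) = 0.9599 × 0.4232 = 0.40621

0.4062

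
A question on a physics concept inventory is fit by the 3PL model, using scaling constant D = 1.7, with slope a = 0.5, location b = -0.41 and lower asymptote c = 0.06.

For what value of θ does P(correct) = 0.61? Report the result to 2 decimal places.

P(θ) = c + (1 − c) · 1 / (1 + exp(−D·a(θ − b)))
Remove guessing floor: (0.61 − 0.06)/(1 − 0.06) = 0.5851
logit = ln(0.5851/0.4149) = 0.3438
θ = b + logit/(1.7·a) = -0.41 + 0.3438/0.8500 = -0.0056

-0.01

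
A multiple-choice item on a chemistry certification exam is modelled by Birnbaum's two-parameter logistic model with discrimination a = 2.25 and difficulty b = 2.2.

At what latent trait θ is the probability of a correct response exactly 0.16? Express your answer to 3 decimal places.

1.463

P(θ) = 1 / (1 + exp(−a(θ − b)))
logit = ln(0.1600/0.8400) = -1.6582
θ = b + logit/(a) = 2.2 + (-1.6582)/2.2500 = 1.4630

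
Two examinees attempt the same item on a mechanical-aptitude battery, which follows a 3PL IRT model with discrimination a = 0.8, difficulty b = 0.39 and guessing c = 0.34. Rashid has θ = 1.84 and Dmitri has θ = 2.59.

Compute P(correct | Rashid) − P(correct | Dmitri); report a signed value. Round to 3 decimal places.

-0.061

P(θ) = c + (1 − c) · 1 / (1 + exp(−a(θ − b)))
P(Rashid) = 0.8425  [exponent 1.1600]
P(Dmitri) = 0.9031  [exponent 1.7600]
Difference = 0.8425 − 0.9031 = -0.0606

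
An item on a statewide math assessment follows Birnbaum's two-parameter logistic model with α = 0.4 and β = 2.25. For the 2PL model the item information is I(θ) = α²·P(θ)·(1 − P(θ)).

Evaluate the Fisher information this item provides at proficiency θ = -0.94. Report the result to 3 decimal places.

0.027

P = 1/(1+e^{1.2760}) = 0.2182
P(1−P) = 0.2182 × 0.7818 = 0.1706
I = α² × P(1−P) = 0.4² × 0.1706 = 0.02730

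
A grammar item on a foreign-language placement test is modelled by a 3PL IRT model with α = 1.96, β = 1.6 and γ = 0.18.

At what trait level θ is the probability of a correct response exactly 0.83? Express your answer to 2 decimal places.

2.28

P(θ) = γ + (1 − γ) · 1 / (1 + exp(−α(θ − β)))
Remove guessing floor: (0.83 − 0.18)/(1 − 0.18) = 0.7927
logit = ln(0.7927/0.2073) = 1.3412
θ = β + logit/(α) = 1.6 + 1.3412/1.9600 = 2.2843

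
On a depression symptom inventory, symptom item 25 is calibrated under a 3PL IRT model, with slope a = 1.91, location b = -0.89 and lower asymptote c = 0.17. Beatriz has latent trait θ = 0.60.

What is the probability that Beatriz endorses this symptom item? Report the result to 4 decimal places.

0.9544

P(θ) = c + (1 − c) · 1 / (1 + exp(−a(θ − b)))
Exponent: 1.91 × (0.60 − (-0.89)) = 2.8459
1/(1 + e^{-2.8459}) = 0.9451
P = 0.17 + 0.83 × 0.9451 = 0.9544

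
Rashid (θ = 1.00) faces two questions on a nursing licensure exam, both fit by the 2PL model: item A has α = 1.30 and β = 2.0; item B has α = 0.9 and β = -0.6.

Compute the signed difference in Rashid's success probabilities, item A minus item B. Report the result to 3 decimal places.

P(θ) = 1 / (1 + exp(−α(θ − β)))
P_A = 0.2142
P_B = 0.8085
P_A − P_B = -0.5943

-0.594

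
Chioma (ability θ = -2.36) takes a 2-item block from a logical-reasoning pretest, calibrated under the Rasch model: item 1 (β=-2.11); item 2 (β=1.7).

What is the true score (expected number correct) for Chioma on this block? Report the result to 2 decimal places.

0.45

P(θ) = 1 / (1 + exp(−(θ − β)))
P_1 = 1/(1+e^{0.2500}) = 0.4378
P_2 = 1/(1+e^{4.0600}) = 0.0170
E[score] = 0.4378 + 0.0170 = 0.4548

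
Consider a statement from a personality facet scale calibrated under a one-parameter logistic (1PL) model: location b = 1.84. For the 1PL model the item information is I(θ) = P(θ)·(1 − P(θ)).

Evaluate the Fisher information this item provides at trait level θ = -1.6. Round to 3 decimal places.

P = 1/(1+e^{3.4400}) = 0.0311
P(1−P) = 0.0311 × 0.9689 = 0.0301
I = P(1−P) = 0.03010

0.030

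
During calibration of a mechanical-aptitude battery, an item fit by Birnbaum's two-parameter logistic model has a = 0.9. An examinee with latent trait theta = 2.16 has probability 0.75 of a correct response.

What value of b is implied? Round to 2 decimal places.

0.94

P(theta) = 1 / (1 + exp(−a(theta − b)))
logit(0.75) = ln(0.75/0.25) = 1.0986
b = theta − logit/(a) = 2.16 − 1.0986/0.9000 = 0.9393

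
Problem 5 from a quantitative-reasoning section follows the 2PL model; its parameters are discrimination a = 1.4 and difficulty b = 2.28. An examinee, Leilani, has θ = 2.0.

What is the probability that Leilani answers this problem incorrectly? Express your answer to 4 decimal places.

P(θ) = 1 / (1 + exp(−a(θ − b)))
Exponent: 1.4 × (2.0 − 2.28) = -0.3920
1/(1 + e^{0.3920}) = 0.4032
P(incorrect) = 1 − 0.4032 = 0.5968

0.5968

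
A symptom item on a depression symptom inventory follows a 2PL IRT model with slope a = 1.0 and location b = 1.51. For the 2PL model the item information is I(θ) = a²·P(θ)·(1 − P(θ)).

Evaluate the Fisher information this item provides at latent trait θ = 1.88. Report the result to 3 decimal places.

P = 1/(1+e^{-0.3700}) = 0.5915
P(1−P) = 0.5915 × 0.4085 = 0.2416
I = a² × P(1−P) = 1.0² × 0.2416 = 0.24164

0.242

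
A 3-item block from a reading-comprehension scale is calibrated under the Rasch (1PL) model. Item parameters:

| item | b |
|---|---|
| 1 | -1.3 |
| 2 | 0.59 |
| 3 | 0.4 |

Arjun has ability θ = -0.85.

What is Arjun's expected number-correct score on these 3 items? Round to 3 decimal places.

1.025

P(θ) = 1 / (1 + exp(−(θ − b)))
P_1 = 1/(1+e^{-0.4500}) = 0.6106
P_2 = 1/(1+e^{1.4400}) = 0.1915
P_3 = 1/(1+e^{1.2500}) = 0.2227
E[score] = 0.6106 + 0.1915 + 0.2227 = 1.0249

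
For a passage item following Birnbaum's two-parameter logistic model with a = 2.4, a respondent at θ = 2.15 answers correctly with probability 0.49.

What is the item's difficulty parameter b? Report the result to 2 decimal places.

P(θ) = 1 / (1 + exp(−a(θ − b)))
logit(0.49) = ln(0.49/0.51) = -0.0400
b = θ − logit/(a) = 2.15 − (-0.0400)/2.4000 = 2.1667

2.17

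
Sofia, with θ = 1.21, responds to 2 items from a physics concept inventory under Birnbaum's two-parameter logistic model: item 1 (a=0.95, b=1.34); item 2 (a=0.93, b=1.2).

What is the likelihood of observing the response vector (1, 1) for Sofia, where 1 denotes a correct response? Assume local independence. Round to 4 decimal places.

P(θ) = 1 / (1 + exp(−a(θ − b)))
P_1 = 1/(1+e^{0.1235}) = 0.4692
P_2 = 1/(1+e^{-0.0093}) = 0.5023
L = P_1 × P_2 = 0.4692 × 0.5023 = 0.23567

0.2357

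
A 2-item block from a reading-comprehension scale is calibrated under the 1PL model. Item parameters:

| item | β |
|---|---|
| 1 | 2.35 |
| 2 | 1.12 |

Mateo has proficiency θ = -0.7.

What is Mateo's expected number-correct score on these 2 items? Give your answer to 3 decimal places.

0.185

P(θ) = 1 / (1 + exp(−(θ − β)))
P_1 = 1/(1+e^{3.0500}) = 0.0452
P_2 = 1/(1+e^{1.8200}) = 0.1394
E[score] = 0.0452 + 0.1394 = 0.1847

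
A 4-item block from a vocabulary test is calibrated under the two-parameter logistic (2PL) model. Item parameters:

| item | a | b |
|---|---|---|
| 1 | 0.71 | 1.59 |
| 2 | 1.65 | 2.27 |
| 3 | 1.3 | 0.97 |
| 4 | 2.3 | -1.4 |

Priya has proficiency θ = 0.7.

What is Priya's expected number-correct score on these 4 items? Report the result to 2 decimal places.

P(θ) = 1 / (1 + exp(−a(θ − b)))
P_1 = 1/(1+e^{0.6319}) = 0.3471
P_2 = 1/(1+e^{2.5905}) = 0.0698
P_3 = 1/(1+e^{0.3510}) = 0.4131
P_4 = 1/(1+e^{-4.8300}) = 0.9921
E[score] = 0.3471 + 0.0698 + 0.4131 + 0.9921 = 1.8220

1.82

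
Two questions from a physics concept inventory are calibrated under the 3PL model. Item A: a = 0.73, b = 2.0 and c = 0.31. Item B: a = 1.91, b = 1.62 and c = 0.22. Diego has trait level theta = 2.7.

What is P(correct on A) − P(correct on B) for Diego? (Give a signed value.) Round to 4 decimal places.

-0.1708

P(theta) = c + (1 − c) · 1 / (1 + exp(−a(theta − b)))
P_A = 0.7413
P_B = 0.9120
P_A − P_B = -0.1708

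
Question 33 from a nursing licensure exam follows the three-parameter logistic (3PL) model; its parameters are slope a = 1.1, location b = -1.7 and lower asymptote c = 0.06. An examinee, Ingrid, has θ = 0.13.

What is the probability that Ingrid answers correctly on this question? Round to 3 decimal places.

P(θ) = c + (1 − c) · 1 / (1 + exp(−a(θ − b)))
Exponent: 1.1 × (0.13 − (-1.7)) = 2.0130
1/(1 + e^{-2.0130}) = 0.8822
P = 0.06 + 0.94 × 0.8822 = 0.8892

0.889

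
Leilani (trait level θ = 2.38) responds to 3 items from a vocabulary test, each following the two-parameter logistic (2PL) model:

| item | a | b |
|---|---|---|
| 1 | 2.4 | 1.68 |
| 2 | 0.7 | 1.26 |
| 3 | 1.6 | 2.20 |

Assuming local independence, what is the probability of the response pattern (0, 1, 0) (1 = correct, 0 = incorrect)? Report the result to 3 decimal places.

P(θ) = 1 / (1 + exp(−a(θ − b)))
P_1 = 1/(1+e^{-1.6800}) = 0.8429
P_2 = 1/(1+e^{-0.7840}) = 0.6865
P_3 = 1/(1+e^{-0.2880}) = 0.5715
L = (1−P_1) × P_2 × (1−P_3) = 0.1571 × 0.6865 × 0.4285 = 0.04621

0.046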